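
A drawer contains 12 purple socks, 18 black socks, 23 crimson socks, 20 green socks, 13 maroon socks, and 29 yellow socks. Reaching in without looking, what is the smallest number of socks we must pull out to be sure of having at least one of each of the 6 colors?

The hardest color to obtain is purple: we could draw every other sock first — 115 − 12 = 103 socks — without a single purple one.
The next draw must be purple, so 103 + 1 = 104.

104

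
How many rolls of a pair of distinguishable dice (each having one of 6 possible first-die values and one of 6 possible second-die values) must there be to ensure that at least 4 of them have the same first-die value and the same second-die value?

109

There are 6 × 6 = 36 (first-die value, second-die value) combinations acting as pigeonholes.
With 36 × 3 = 108 rolls of a pair of distinguishable dice we could place exactly 3 in each, with no (first-die value, second-die value) pair reaching 4.
One more forces some (first-die value, second-die value) pair to hold 4, so 108 + 1 = 109.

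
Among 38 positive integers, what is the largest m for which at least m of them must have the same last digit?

The 38 positive integers fall into 10 possible last digits.
If each of the 10 possible last digits held at most 3, the total would be at most 10 × 3 = 30 < 38, a contradiction.
So at least one holds ⌈38/10⌉ = 4.

4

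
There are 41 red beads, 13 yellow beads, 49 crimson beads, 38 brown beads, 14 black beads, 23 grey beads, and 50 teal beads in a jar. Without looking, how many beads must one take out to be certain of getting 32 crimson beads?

The worst case draws every non-crimson bead first: 41 + 13 + 38 + 14 + 23 + 50 = 179.
The next 32 draws are then forced to be crimson, giving 179 + 32 = 211.

211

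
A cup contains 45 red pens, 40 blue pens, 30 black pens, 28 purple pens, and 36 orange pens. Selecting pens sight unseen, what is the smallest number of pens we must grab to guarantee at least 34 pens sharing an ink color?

In the worst case we take at most 33 of each ink color, but all 30 black and all 28 purple (fewer than 33), giving 33 + 33 + 30 + 28 + 33 = 157.
One more pen then forces some ink color to 34, so 157 + 1 = 158.

158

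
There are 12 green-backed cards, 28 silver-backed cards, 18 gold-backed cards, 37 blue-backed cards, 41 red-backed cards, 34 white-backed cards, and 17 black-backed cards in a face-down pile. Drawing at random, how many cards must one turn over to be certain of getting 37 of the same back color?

182

In the worst case we take at most 36 of each back color, but all 12 green-backed, all 28 silver-backed, all 18 gold-backed, all 34 white-backed, and all 17 black-backed (fewer than 36), giving 12 + 28 + 18 + 36 + 36 + 34 + 17 = 181.
One more card then forces some back color to 37, so 181 + 1 = 182.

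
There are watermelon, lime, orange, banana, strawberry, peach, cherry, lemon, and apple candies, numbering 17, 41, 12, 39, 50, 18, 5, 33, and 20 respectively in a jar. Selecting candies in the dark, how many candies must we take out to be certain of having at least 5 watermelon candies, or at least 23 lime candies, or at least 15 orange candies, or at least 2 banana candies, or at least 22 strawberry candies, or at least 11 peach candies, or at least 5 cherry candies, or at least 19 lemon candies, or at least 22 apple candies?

Each of the 9 flavors has its own threshold; avoid all of them simultaneously.
The worst case stops just short of every target: 4 watermelon, 22 lime, all 12 orange, 1 banana, 21 strawberry, 10 peach, 4 cherry, 18 lemon, all 20 apple — 4 + 22 + 12 + 1 + 21 + 10 + 4 + 18 + 20 = 112 candies.
One more candy must push some flavor to its target, so 112 + 1 = 113.

113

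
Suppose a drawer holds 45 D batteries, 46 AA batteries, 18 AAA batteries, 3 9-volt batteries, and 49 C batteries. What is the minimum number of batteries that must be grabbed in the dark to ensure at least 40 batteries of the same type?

Treat the 5 types as pigeonholes.
In the worst case we take at most 39 of each type, but all 18 AAA and all 3 9-volt (fewer than 39), giving 39 + 39 + 18 + 3 + 39 = 138.
One more battery then forces some type to 40, so 138 + 1 = 139.

139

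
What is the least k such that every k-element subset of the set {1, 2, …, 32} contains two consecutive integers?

17

Partition {1, …, 32} into 16 pairs: {1,2}, {3,4}, …, {31,32}.
Choosing 16 integers — say the 16 even numbers 2, 4, …, 32 — takes one from each pair and avoids the property.
Choosing 17 forces two into the same pair by pigeonhole, and those are consecutive. So 17.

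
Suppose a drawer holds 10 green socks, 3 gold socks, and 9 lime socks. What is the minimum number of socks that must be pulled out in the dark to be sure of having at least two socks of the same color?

The worst case takes 1 sock of each color without reaching 2 of any: 3 × 1 = 3.
The next sock must bring some color to 2, so 3 + 1 = 4.

4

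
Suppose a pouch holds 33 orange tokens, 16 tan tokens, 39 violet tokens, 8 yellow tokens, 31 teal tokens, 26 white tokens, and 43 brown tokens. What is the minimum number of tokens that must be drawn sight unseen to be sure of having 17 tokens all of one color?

Treat the 7 colors as pigeonholes.
In the worst case we take at most 16 of each color, but all 8 yellow (fewer than 16), giving 16 + 16 + 16 + 8 + 16 + 16 + 16 = 104.
One more token then forces some color to 17, so 104 + 1 = 105.

105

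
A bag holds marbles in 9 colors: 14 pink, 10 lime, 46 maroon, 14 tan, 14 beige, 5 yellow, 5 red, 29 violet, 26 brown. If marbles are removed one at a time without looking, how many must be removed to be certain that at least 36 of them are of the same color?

Treat the 9 colors as pigeonholes.
In the worst case we take at most 35 of each color, but all 14 pink, all 10 lime, all 14 tan, all 14 beige, all 5 yellow, all 5 red, all 29 violet, and all 26 brown (fewer than 35), giving 14 + 10 + 35 + 14 + 14 + 5 + 5 + 29 + 26 = 152.
One more marble then forces some color to 36, so 152 + 1 = 153.

153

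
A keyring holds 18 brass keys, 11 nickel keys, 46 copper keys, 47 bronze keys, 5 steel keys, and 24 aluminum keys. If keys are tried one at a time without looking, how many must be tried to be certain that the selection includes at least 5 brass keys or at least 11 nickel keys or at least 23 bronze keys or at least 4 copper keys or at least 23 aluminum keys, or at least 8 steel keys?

67

The worst case stops just short of every target: 4 brass, 10 nickel, 3 copper, 22 bronze, all 5 steel, 22 aluminum — 4 + 10 + 3 + 22 + 5 + 22 = 66 keys.
One more key must push some type to its target, so 66 + 1 = 67.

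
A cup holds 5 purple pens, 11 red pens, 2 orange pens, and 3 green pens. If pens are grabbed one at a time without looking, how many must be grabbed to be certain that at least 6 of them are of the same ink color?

16

Treat the 4 ink colors as pigeonholes.
In the worst case we take at most 5 of each ink color, but all 2 orange and all 3 green (fewer than 5), giving 5 + 5 + 2 + 3 = 15.
One more pen then forces some ink color to 6, so 15 + 1 = 16.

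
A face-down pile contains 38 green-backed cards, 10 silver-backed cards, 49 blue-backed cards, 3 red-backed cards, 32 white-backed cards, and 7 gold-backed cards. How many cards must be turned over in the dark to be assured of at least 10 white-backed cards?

The worst case draws every non-white-backed card first: 38 + 10 + 49 + 3 + 7 = 107.
The next 10 draws are then forced to be white-backed, giving 107 + 10 = 117.

117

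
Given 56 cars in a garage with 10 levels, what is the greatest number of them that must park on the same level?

6

If each of the 10 levels held at most 5, the total would be at most 10 × 5 = 50 < 56, a contradiction.
So at least one holds ⌈56/10⌉ = 6.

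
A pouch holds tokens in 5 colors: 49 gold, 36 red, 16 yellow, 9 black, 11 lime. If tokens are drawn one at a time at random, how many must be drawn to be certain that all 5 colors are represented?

113

The hardest color to obtain is black: we could draw every other token first — 121 − 9 = 112 tokens — without a single black one.
The next draw must be black, so 112 + 1 = 113.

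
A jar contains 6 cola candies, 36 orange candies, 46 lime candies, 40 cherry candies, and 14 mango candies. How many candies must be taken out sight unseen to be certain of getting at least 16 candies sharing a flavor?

In the worst case we take at most 15 of each flavor, but all 6 cola and all 14 mango (fewer than 15), giving 6 + 15 + 15 + 15 + 14 = 65.
One more candy then forces some flavor to 16, so 65 + 1 = 66.

66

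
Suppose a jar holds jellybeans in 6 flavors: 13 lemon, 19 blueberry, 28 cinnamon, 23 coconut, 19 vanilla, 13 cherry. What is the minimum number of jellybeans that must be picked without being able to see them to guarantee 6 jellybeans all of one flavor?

31

The worst case takes 5 jellybeans of each flavor without reaching 6 of any: 6 × 5 = 30.
The next jellybean must bring some flavor to 6, so 30 + 1 = 31.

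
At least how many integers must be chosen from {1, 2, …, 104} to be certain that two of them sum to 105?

53

Partition {1, …, 104} into 52 pairs: {1,104}, {2,103}, …, {52,53}.
Choosing 52 integers — say the integers 1 through 52 — takes one from each pair and avoids the property.
Choosing 53 forces two into the same pair by pigeonhole, and those sum to 105. So 53.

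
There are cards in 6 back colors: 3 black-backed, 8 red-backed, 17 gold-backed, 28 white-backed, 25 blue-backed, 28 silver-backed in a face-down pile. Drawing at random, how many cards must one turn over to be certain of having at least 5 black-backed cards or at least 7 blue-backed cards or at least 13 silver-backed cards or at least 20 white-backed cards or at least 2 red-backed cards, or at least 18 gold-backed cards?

The worst case stops just short of every target: all 3 black-backed, 1 red-backed, 17 gold-backed, 19 white-backed, 6 blue-backed, 12 silver-backed — 3 + 1 + 17 + 19 + 6 + 12 = 58 cards.
One more card must push some back color to its target, so 58 + 1 = 59.

59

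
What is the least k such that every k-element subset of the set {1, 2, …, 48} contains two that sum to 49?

Partition {1, …, 48} into 24 pairs: {1,48}, {2,47}, …, {24,25}.
Choosing 24 integers — say the integers 1 through 24 — takes one from each pair and avoids the property.
Choosing 25 forces two into the same pair by pigeonhole, and those sum to 49. So 25.

25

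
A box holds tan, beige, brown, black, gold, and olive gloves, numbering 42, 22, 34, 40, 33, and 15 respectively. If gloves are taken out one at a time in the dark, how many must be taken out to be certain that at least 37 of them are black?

The worst case draws every non-black glove first: 42 + 22 + 34 + 33 + 15 = 146.
The next 37 draws are then forced to be black, giving 146 + 37 = 183.

183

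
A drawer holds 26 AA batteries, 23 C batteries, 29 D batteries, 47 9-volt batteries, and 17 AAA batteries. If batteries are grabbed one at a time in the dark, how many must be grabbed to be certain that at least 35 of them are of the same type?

In the worst case we take at most 34 of each type, but all 26 AA, all 23 C, all 29 D, and all 17 AAA (fewer than 34), giving 26 + 23 + 29 + 34 + 17 = 129.
One more battery then forces some type to 35, so 129 + 1 = 130.

130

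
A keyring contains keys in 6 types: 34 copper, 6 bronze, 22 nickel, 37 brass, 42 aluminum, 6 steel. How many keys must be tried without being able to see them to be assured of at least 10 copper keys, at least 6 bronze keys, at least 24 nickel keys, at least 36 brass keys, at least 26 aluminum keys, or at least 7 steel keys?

The worst case stops just short of every target: 9 copper, 5 bronze, all 22 nickel, 35 brass, 25 aluminum, 6 steel — 9 + 5 + 22 + 35 + 25 + 6 = 102 keys.
One more key must push some type to its target, so 102 + 1 = 103.

103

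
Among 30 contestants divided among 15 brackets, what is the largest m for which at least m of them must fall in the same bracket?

2

The 30 contestants fall into 15 brackets.
If each of the 15 brackets held at most 1, the total would be at most 15 × 1 = 15 < 30, a contradiction.
So at least one holds ⌈30/15⌉ = 2.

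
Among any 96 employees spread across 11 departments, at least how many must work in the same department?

9

The 96 employees fall into 11 departments.
If each of the 11 departments held at most 8, the total would be at most 11 × 8 = 88 < 96, a contradiction.
So at least one holds ⌈96/11⌉ = 9.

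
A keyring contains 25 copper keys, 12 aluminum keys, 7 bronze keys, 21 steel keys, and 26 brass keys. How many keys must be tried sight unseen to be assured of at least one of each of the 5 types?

85

The hardest type to obtain is bronze: we could draw every other key first — 91 − 7 = 84 keys — without a single bronze one.
The next draw must be bronze, so 84 + 1 = 85.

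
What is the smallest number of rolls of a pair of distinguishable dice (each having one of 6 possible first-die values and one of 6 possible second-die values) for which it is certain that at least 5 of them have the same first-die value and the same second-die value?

There are 6 × 6 = 36 (first-die value, second-die value) combinations acting as pigeonholes.
With 36 × 4 = 144 rolls of a pair of distinguishable dice we could place exactly 4 in each, with no (first-die value, second-die value) pair reaching 5.
One more forces some (first-die value, second-die value) pair to hold 5, so 144 + 1 = 145.

145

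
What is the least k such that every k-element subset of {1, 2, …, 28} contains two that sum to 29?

15

Partition {1, …, 28} into 14 pairs: {1,28}, {2,27}, …, {14,15}.
Choosing 14 integers — say the integers 1 through 14 — takes one from each pair and avoids the property.
Choosing 15 forces two into the same pair by pigeonhole, and those sum to 29. So 15.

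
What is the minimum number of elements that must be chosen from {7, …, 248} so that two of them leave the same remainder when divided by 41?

42

Group the integers by remainder mod 41; there are 41 residue classes, each nonempty in this range.
Choosing one from each class (41 integers) avoids any shared remainder.
One more choice must repeat a class, so two differ by a multiple of 41. Hence 41 + 1 = 42.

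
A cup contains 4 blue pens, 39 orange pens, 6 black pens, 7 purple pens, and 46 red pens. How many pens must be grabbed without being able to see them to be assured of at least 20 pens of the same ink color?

56

In the worst case we take at most 19 of each ink color, but all 4 blue, all 6 black, and all 7 purple (fewer than 19), giving 4 + 19 + 6 + 7 + 19 = 55.
One more pen then forces some ink color to 20, so 55 + 1 = 56.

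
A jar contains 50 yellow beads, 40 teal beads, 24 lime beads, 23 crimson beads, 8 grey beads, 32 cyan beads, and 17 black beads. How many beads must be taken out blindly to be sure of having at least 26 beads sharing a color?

Treat the 7 colors as pigeonholes.
In the worst case we take at most 25 of each color, but all 24 lime, all 23 crimson, all 8 grey, and all 17 black (fewer than 25), giving 25 + 25 + 24 + 23 + 8 + 25 + 17 = 147.
One more bead then forces some color to 26, so 147 + 1 = 148.

148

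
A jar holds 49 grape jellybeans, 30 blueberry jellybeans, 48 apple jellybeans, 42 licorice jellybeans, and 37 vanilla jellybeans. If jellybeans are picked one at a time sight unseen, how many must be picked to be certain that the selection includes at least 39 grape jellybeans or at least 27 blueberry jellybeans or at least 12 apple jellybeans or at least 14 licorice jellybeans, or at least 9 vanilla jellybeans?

97

Each of the 5 flavors has its own threshold; avoid all of them simultaneously.
The worst case stops just short of every target: 38 grape, 26 blueberry, 11 apple, 13 licorice, 8 vanilla — 38 + 26 + 11 + 13 + 8 = 96 jellybeans.
One more jellybean must push some flavor to its target, so 96 + 1 = 97.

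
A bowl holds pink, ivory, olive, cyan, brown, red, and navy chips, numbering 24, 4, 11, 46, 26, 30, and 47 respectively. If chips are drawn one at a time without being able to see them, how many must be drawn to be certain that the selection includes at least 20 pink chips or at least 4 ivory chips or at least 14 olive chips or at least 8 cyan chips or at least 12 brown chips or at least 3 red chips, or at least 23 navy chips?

76

Each of the 7 colors has its own threshold; avoid all of them simultaneously.
The worst case stops just short of every target: 19 pink, 3 ivory, all 11 olive, 7 cyan, 11 brown, 2 red, 22 navy — 19 + 3 + 11 + 7 + 11 + 2 + 22 = 75 chips.
One more chip must push some color to its target, so 75 + 1 = 76.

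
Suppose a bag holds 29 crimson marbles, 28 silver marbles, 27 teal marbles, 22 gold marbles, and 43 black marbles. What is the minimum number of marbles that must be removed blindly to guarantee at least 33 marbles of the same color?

139

In the worst case we take at most 32 of each color, but all 29 crimson, all 28 silver, all 27 teal, and all 22 gold (fewer than 32), giving 29 + 28 + 27 + 22 + 32 = 138.
One more marble then forces some color to 33, so 138 + 1 = 139.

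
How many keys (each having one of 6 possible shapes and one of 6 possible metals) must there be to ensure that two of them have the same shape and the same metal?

There are 6 × 6 = 36 (shape, metal) combinations acting as pigeonholes.
With 36 keys we could place one in each, avoiding any repeat.
One more forces some (shape, metal) pair to hold 2, so 36 + 1 = 37.

37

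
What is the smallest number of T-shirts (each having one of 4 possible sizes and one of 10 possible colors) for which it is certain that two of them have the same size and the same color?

There are 4 × 10 = 40 (size, color) combinations acting as pigeonholes.
With 40 T-shirts we could place one in each, avoiding any repeat.
One more forces some (size, color) pair to hold 2, so 40 + 1 = 41.

41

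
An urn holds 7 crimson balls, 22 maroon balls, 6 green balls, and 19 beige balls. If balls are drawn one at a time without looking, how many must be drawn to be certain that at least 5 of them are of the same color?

17

The worst case takes 4 balls of each color without reaching 5 of any: 4 × 4 = 16.
The next ball must bring some color to 5, so 16 + 1 = 17.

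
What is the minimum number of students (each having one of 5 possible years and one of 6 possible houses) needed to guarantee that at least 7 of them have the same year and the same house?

181

There are 5 × 6 = 30 (year, house) combinations acting as pigeonholes.
With 30 × 6 = 180 students we could place exactly 6 in each, with no (year, house) pair reaching 7.
One more forces some (year, house) pair to hold 7, so 180 + 1 = 181.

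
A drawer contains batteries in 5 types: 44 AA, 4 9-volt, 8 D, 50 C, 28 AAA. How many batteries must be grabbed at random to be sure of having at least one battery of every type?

131

The hardest type to obtain is 9-volt: we could draw every other battery first — 134 − 4 = 130 batteries — without a single 9-volt one.
The next draw must be 9-volt, so 130 + 1 = 131.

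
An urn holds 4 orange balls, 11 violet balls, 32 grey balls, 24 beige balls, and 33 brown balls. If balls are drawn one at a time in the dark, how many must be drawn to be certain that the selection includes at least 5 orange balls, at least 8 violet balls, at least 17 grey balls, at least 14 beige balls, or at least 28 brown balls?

68

The worst case stops just short of every target: 4 orange, 7 violet, 16 grey, 13 beige, 27 brown — 4 + 7 + 16 + 13 + 27 = 67 balls.
One more ball must push some color to its target, so 67 + 1 = 68.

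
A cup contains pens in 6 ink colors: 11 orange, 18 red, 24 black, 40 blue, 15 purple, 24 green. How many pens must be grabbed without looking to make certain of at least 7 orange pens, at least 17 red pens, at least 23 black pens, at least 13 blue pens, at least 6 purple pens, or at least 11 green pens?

72

The worst case stops just short of every target: 6 orange, 16 red, 22 black, 12 blue, 5 purple, 10 green — 6 + 16 + 22 + 12 + 5 + 10 = 71 pens.
One more pen must push some ink color to its target, so 71 + 1 = 72.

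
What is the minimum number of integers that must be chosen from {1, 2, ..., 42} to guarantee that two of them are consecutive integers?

Partition {1, …, 42} into 21 pairs: {1,2}, {3,4}, …, {41,42}.
Choosing 21 integers — say the 21 even numbers 2, 4, …, 42 — takes one from each pair and avoids the property.
Choosing 22 forces two into the same pair by pigeonhole, and those are consecutive. So 22.

22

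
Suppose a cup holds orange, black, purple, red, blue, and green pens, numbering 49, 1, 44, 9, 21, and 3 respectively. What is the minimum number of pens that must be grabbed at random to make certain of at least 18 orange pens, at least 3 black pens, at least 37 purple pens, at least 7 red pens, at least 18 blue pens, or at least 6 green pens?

81

Each of the 6 ink colors has its own threshold; avoid all of them simultaneously.
The worst case stops just short of every target: 17 orange, all 1 black, 36 purple, 6 red, 17 blue, all 3 green — 17 + 1 + 36 + 6 + 17 + 3 = 80 pens.
One more pen must push some ink color to its target, so 80 + 1 = 81.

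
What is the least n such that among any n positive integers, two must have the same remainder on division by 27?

Use the pigeonhole principle on residue classes: two integers differ by a multiple of 27 exactly when they share a remainder mod 27.
There are 27 residue classes mod 27, so 27 integers can all lie in distinct classes.
One more integer must repeat a residue, giving a difference divisible by 27. So n = 27 + 1 = 28.

28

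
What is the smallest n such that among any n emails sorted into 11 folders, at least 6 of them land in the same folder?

There are 11 folders acting as pigeonholes.
With 11 × 5 = 55 emails we could place exactly 5 in each, with no class reaching 6.
One more forces some class to hold 6, so 55 + 1 = 56.

56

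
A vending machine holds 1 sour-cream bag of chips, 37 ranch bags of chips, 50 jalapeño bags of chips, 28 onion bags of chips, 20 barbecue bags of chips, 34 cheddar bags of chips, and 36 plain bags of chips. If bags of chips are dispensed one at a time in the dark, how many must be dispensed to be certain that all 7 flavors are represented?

The hardest flavor to obtain is sour-cream: we could draw every other bag of chips first — 206 − 1 = 205 bags of chips — without a single sour-cream one.
The next draw must be sour-cream, so 205 + 1 = 206.

206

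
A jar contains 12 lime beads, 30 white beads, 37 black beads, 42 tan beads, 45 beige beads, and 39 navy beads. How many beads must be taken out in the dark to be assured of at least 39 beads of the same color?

Treat the 6 colors as pigeonholes.
In the worst case we take at most 38 of each color, but all 12 lime, all 30 white, and all 37 black (fewer than 38), giving 12 + 30 + 37 + 38 + 38 + 38 = 193.
One more bead then forces some color to 39, so 193 + 1 = 194.

194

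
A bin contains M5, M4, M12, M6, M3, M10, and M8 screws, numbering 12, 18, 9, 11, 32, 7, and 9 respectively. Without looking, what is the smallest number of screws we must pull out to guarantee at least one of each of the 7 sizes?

The hardest size to obtain is M10: we could draw every other screw first — 98 − 7 = 91 screws — without a single M10 one.
The next draw must be M10, so 91 + 1 = 92.

92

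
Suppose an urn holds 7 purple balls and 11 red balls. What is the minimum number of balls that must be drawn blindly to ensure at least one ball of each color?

12

The hardest color to obtain is purple: we could draw every other ball first — 18 − 7 = 11 balls — without a single purple one.
The next draw must be purple, so 11 + 1 = 12.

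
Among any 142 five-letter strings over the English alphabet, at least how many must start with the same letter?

There are 26 possible first letters, which serve as the pigeonholes.
If each of the 26 possible first letters held at most 5, the total would be at most 26 × 5 = 130 < 142, a contradiction.
So at least one holds ⌈142/26⌉ = 6.

6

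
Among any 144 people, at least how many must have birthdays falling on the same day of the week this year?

There are 7 days of the week, which serve as the pigeonholes.
If each of the 7 days of the week held at most 20, the total would be at most 7 × 20 = 140 < 144, a contradiction.
So at least one holds ⌈144/7⌉ = 21.

21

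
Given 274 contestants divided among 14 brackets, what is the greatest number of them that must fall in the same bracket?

20

The 274 contestants fall into 14 brackets.
If each of the 14 brackets held at most 19, the total would be at most 14 × 19 = 266 < 274, a contradiction.
So at least one holds ⌈274/14⌉ = 20.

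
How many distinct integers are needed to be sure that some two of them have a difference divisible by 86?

87

Two integers differ by a multiple of 86 exactly when they share a remainder mod 86.
There are 86 residue classes mod 86, so 86 integers can all lie in distinct classes.
One more integer must repeat a residue, giving a difference divisible by 86. So n = 86 + 1 = 87.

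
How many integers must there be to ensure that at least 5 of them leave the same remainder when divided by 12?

There are 12 residue classes modulo 12 acting as pigeonholes.
With 12 × 4 = 48 integers we could place exactly 4 in each, with no class reaching 5.
One more forces some class to hold 5, so 48 + 1 = 49.

49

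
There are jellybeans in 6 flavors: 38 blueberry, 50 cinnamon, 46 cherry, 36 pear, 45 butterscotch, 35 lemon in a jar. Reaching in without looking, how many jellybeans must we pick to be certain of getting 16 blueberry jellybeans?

228

The worst case draws every non-blueberry jellybean first: 50 + 46 + 36 + 45 + 35 = 212.
The next 16 draws are then forced to be blueberry, giving 212 + 16 = 228.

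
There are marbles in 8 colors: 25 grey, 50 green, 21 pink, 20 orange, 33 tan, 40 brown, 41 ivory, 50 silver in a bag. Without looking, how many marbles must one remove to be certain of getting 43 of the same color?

Treat the 8 colors as pigeonholes.
In the worst case we take at most 42 of each color, but all 25 grey, all 21 pink, all 20 orange, all 33 tan, all 40 brown, and all 41 ivory (fewer than 42), giving 25 + 42 + 21 + 20 + 33 + 40 + 41 + 42 = 264.
One more marble then forces some color to 43, so 264 + 1 = 265.

265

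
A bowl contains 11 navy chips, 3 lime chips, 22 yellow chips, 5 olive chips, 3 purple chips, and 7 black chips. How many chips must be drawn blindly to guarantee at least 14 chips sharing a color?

43

Treat the 6 colors as pigeonholes.
In the worst case we take at most 13 of each color, but all 11 navy, all 3 lime, all 5 olive, all 3 purple, and all 7 black (fewer than 13), giving 11 + 3 + 13 + 5 + 3 + 7 = 42.
One more chip then forces some color to 14, so 42 + 1 = 43.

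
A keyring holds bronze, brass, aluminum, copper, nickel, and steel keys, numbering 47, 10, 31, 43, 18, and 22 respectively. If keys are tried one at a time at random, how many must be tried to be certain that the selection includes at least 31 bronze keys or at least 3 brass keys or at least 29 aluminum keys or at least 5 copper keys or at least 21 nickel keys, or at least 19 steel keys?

The worst case stops just short of every target: 30 bronze, 2 brass, 28 aluminum, 4 copper, all 18 nickel, 18 steel — 30 + 2 + 28 + 4 + 18 + 18 = 100 keys.
One more key must push some type to its target, so 100 + 1 = 101.

101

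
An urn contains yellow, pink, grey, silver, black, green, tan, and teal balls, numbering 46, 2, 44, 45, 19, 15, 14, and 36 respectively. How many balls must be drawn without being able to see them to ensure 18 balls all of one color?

117

Treat the 8 colors as pigeonholes.
In the worst case we take at most 17 of each color, but all 2 pink, all 15 green, and all 14 tan (fewer than 17), giving 17 + 2 + 17 + 17 + 17 + 15 + 14 + 17 = 116.
One more ball then forces some color to 18, so 116 + 1 = 117.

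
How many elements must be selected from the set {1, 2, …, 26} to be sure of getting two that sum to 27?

14

Partition {1, …, 26} into 13 pairs: {1,26}, {2,25}, …, {13,14}.
Choosing 13 integers — say the integers 1 through 13 — takes one from each pair and avoids the property.
Choosing 14 forces two into the same pair by pigeonhole, and those sum to 27. So 14.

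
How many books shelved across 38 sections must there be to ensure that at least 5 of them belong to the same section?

153

There are 38 sections acting as pigeonholes.
With 38 × 4 = 152 books we could place exactly 4 in each, with no class reaching 5.
One more forces some class to hold 5, so 152 + 1 = 153.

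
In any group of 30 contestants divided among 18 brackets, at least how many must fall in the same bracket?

2

If each of the 18 brackets held at most 1, the total would be at most 18 × 1 = 18 < 30, a contradiction.
So at least one holds ⌈30/18⌉ = 2.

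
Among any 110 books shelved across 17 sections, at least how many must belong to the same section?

7

The 110 books fall into 17 sections.
If each of the 17 sections held at most 6, the total would be at most 17 × 6 = 102 < 110, a contradiction.
So at least one holds ⌈110/17⌉ = 7.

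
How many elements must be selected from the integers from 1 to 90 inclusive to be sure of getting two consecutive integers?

Partition {1, …, 90} into 45 pairs: {1,2}, {3,4}, …, {89,90}.
Choosing 45 integers — say the 45 even numbers 2, 4, …, 90 — takes one from each pair and avoids the property.
Choosing 46 forces two into the same pair by pigeonhole, and those are consecutive. So 46.

46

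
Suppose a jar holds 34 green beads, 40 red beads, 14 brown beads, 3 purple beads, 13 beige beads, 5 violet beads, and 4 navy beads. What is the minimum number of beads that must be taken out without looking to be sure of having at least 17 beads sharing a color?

72

Treat the 7 colors as pigeonholes.
In the worst case we take at most 16 of each color, but all 14 brown, all 3 purple, all 13 beige, all 5 violet, and all 4 navy (fewer than 16), giving 16 + 16 + 14 + 3 + 13 + 5 + 4 = 71.
One more bead then forces some color to 17, so 71 + 1 = 72.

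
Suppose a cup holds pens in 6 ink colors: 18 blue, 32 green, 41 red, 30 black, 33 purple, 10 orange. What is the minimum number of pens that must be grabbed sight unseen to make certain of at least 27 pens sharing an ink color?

133

Treat the 6 ink colors as pigeonholes.
In the worst case we take at most 26 of each ink color, but all 18 blue and all 10 orange (fewer than 26), giving 18 + 26 + 26 + 26 + 26 + 10 = 132.
One more pen then forces some ink color to 27, so 132 + 1 = 133.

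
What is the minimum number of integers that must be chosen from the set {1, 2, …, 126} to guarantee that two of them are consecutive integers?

64

Partition {1, …, 126} into 63 pairs: {1,2}, {3,4}, …, {125,126}.
Choosing 63 integers — say the 63 even numbers 2, 4, …, 126 — takes one from each pair and avoids the property.
Choosing 64 forces two into the same pair by pigeonhole, and those are consecutive. So 64.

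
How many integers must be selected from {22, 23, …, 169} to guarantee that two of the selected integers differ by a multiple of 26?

Use the pigeonhole principle on residue classes: group the integers by remainder mod 26; there are 26 residue classes, each nonempty in this range.
Choosing one from each class (26 integers) avoids any shared remainder.
One more choice must repeat a class, so two differ by a multiple of 26. Hence 26 + 1 = 27.

27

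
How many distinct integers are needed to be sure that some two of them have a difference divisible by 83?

84

Use the pigeonhole principle on residue classes: two integers differ by a multiple of 83 exactly when they share a remainder mod 83.
There are 83 residue classes mod 83, so 83 integers can all lie in distinct classes.
One more integer must repeat a residue, giving a difference divisible by 83. So n = 83 + 1 = 84.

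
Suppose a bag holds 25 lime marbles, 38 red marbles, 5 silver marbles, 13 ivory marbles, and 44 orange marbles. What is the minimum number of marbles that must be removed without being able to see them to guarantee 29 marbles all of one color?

100

In the worst case we take at most 28 of each color, but all 25 lime, all 5 silver, and all 13 ivory (fewer than 28), giving 25 + 28 + 5 + 13 + 28 = 99.
One more marble then forces some color to 29, so 99 + 1 = 100.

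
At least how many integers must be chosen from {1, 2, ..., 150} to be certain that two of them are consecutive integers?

76

Partition {1, …, 150} into 75 pairs: {1,2}, {3,4}, …, {149,150}.
Choosing 75 integers — say the 75 even numbers 2, 4, …, 150 — takes one from each pair and avoids the property.
Choosing 76 forces two into the same pair by pigeonhole, and those are consecutive. So 76.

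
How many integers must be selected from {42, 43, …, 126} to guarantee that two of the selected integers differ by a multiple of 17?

Use the pigeonhole principle on residue classes: group the integers by remainder mod 17; there are 17 residue classes, each nonempty in this range.
Choosing one from each class (17 integers) avoids any shared remainder.
One more choice must repeat a class, so two differ by a multiple of 17. Hence 17 + 1 = 18.

18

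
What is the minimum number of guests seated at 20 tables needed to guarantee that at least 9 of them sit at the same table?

There are 20 tables acting as pigeonholes.
With 20 × 8 = 160 guests we could place exactly 8 in each, with no class reaching 9.
One more forces some class to hold 9, so 160 + 1 = 161.

161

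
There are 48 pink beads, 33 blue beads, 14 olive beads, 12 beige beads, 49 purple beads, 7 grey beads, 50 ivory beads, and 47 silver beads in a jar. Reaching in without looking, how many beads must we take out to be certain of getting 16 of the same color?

In the worst case we take at most 15 of each color, but all 14 olive, all 12 beige, and all 7 grey (fewer than 15), giving 15 + 15 + 14 + 12 + 15 + 7 + 15 + 15 = 108.
One more bead then forces some color to 16, so 108 + 1 = 109.

109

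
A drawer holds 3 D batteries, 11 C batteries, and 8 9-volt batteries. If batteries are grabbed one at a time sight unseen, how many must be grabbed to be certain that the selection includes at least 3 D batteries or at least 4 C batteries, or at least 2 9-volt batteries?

The worst case stops just short of every target: 2 D, 3 C, 1 9-volt — 2 + 3 + 1 = 6 batteries.
One more battery must push some type to its target, so 6 + 1 = 7.

7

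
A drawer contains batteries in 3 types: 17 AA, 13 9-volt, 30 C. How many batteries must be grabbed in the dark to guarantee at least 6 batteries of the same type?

16

Treat the 3 types as pigeonholes.
The worst case takes 5 batteries of each type without reaching 6 of any: 3 × 5 = 15.
The next battery must bring some type to 6, so 15 + 1 = 16.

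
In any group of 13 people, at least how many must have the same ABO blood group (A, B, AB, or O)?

If each of the 4 ABO blood groups held at most 3, the total would be at most 4 × 3 = 12 < 13, a contradiction.
So at least one holds ⌈13/4⌉ = 4.

4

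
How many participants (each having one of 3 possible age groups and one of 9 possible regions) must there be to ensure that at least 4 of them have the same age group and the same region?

There are 3 × 9 = 27 (age group, region) combinations acting as pigeonholes.
With 27 × 3 = 81 participants we could place exactly 3 in each, with no (age group, region) pair reaching 4.
One more forces some (age group, region) pair to hold 4, so 81 + 1 = 82.

82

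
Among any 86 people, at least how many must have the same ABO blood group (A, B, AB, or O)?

22

There are 4 ABO blood groups, which serve as the pigeonholes.
If each of the 4 ABO blood groups held at most 21, the total would be at most 4 × 21 = 84 < 86, a contradiction.
So at least one holds ⌈86/4⌉ = 22.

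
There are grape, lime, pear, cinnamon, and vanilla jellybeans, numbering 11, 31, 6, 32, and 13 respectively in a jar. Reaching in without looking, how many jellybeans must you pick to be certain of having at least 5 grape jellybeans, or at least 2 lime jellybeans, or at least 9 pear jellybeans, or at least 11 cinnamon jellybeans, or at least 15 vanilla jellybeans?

35

The worst case stops just short of every target: 4 grape, 1 lime, all 6 pear, 10 cinnamon, all 13 vanilla — 4 + 1 + 6 + 10 + 13 = 34 jellybeans.
One more jellybean must push some flavor to its target, so 34 + 1 = 35.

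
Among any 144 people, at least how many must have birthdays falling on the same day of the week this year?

21

There are 7 days of the week, which serve as the pigeonholes.
If each of the 7 days of the week held at most 20, the total would be at most 7 × 20 = 140 < 144, a contradiction.
So at least one holds ⌈144/7⌉ = 21.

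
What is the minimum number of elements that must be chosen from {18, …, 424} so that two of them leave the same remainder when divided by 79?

Use the pigeonhole principle on residue classes: group the integers by remainder mod 79; there are 79 residue classes, each nonempty in this range.
Choosing one from each class (79 integers) avoids any shared remainder.
One more choice must repeat a class, so two differ by a multiple of 79. Hence 79 + 1 = 80.

80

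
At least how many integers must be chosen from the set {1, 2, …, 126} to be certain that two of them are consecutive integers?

Partition {1, …, 126} into 63 pairs: {1,2}, {3,4}, …, {125,126}.
Choosing 63 integers — say the 63 even numbers 2, 4, …, 126 — takes one from each pair and avoids the property.
Choosing 64 forces two into the same pair by pigeonhole, and those are consecutive. So 64.

64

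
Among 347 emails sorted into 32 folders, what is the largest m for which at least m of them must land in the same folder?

The 347 emails fall into 32 folders.
If each of the 32 folders held at most 10, the total would be at most 32 × 10 = 320 < 347, a contradiction.
So at least one holds ⌈347/32⌉ = 11.

11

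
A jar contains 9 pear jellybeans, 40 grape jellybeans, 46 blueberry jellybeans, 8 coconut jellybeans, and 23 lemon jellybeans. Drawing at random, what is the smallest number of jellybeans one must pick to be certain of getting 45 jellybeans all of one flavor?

125

Treat the 5 flavors as pigeonholes.
In the worst case we take at most 44 of each flavor, but all 9 pear, all 40 grape, all 8 coconut, and all 23 lemon (fewer than 44), giving 9 + 40 + 44 + 8 + 23 = 124.
One more jellybean then forces some flavor to 45, so 124 + 1 = 125.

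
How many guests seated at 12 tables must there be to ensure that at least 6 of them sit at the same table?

61

There are 12 tables acting as pigeonholes.
With 12 × 5 = 60 guests we could place exactly 5 in each, with no class reaching 6.
One more forces some class to hold 6, so 60 + 1 = 61.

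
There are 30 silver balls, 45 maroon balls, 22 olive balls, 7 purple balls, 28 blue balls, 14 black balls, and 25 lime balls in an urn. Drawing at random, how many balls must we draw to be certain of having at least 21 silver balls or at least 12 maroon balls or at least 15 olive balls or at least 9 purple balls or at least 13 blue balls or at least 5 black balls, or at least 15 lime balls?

The worst case stops just short of every target: 20 silver, 11 maroon, 14 olive, all 7 purple, 12 blue, 4 black, 14 lime — 20 + 11 + 14 + 7 + 12 + 4 + 14 = 82 balls.
One more ball must push some color to its target, so 82 + 1 = 83.

83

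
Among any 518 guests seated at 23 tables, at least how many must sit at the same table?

If each of the 23 tables held at most 22, the total would be at most 23 × 22 = 506 < 518, a contradiction.
So at least one holds ⌈518/23⌉ = 23.

23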